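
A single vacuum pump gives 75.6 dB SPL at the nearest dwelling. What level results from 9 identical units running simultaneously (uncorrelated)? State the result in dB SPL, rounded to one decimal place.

N identical incoherent sources raise the level by 10·log₁₀ N.
L_total = 75.6 + 10·log₁₀(9) = 75.6 + 9.542 = 85.14 dB SPL.

85.1 dB SPL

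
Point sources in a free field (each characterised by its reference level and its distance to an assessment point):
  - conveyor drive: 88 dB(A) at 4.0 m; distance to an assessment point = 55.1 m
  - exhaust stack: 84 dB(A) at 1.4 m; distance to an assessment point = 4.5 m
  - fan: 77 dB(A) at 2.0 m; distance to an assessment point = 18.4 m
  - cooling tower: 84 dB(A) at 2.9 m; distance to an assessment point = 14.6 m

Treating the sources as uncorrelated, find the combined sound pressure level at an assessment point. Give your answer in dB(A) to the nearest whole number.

76 dB(A)

Propagate each source to the receiver with L = L_ref − 20·log₁₀(r/r_ref), then add intensities.
conveyor drive: 88 − 20·log₁₀(55.1/4.0) = 88 − 22.78 = 65.22 dB(A).
exhaust stack: 84 − 20·log₁₀(4.5/1.4) = 84 − 10.14 = 73.86 dB(A).
fan: 77 − 20·log₁₀(18.4/2.0) = 77 − 19.28 = 57.72 dB(A).
cooling tower: 84 − 20·log₁₀(14.6/2.9) = 84 − 14.04 = 69.96 dB(A).
Σ 10^(L/10) = 3.814e+07 → L_total = 10·log₁₀(3.814e+07) = 75.81 dB(A).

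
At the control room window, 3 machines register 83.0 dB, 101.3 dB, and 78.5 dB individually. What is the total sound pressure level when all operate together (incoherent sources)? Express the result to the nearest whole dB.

For uncorrelated sources the intensities add, so convert each level to linear form, sum, and take 10·log₁₀ of the total.
Σ 10^(L/10) = 10^(83.0/10) + 10^(101.3/10) + 10^(78.5/10) = 1.376e+10.
L_total = 10·log₁₀(1.376e+10) = 101.39 dB.

101 dB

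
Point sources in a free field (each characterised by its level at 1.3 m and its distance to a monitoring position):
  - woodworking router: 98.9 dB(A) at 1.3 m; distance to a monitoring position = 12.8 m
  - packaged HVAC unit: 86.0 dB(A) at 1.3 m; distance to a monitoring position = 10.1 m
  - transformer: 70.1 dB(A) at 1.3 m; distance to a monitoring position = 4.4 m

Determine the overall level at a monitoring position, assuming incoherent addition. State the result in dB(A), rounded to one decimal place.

First find each source's level at the receiver (point-source: −20·log₁₀(r/r_ref)), then combine on an intensity basis.
woodworking router: 98.9 − 20·log₁₀(12.8/1.3) = 98.9 − 19.87 = 79.03 dB(A).
packaged HVAC unit: 86.0 − 20·log₁₀(10.1/1.3) = 86.0 − 17.81 = 68.19 dB(A).
transformer: 70.1 − 20·log₁₀(4.4/1.3) = 70.1 − 10.59 = 59.51 dB(A).
Σ 10^(L/10) = 8.756e+07 → L_total = 10·log₁₀(8.756e+07) = 79.42 dB(A).

79.4 dB(A)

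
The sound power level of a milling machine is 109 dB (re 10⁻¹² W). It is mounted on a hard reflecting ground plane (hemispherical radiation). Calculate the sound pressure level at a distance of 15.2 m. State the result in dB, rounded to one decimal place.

77.4 dB

The power spreads over a hemisphere of area 2π·r², so L_p = L_w − 10·log₁₀(2π·r²).
2π·r² = 1452 m², 10·log₁₀ of that is 31.619 dB.
L_p = 109 − 31.619 = 77.38 dB.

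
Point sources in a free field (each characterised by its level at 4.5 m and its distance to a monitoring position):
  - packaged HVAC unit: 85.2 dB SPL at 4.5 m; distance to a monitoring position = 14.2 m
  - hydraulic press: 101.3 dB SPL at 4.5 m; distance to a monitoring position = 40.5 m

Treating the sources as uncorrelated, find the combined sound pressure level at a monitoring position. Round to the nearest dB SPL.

83 dB SPL

Propagate each source to the receiver with L = L_ref − 20·log₁₀(r/r_ref), then add intensities.
packaged HVAC unit: 85.2 − 20·log₁₀(14.2/4.5) = 85.2 − 9.98 = 75.22 dB SPL.
hydraulic press: 101.3 − 20·log₁₀(40.5/4.5) = 101.3 − 19.08 = 82.22 dB SPL.
Σ 10^(L/10) = 1.998e+08 → L_total = 10·log₁₀(1.998e+08) = 83.01 dB SPL.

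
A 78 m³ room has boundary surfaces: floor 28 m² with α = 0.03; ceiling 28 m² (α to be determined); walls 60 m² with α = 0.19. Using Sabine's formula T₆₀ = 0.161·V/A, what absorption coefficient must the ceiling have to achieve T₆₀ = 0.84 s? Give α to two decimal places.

0.10

Required total absorption A = 0.161·78/0.84 = 14.95 m².
Absorption from the other surfaces = 28·0.03 + 60·0.19 = 12.24 m², so the ceiling must supply 2.71 m² over 28 m².
α = 2.71/28 = 0.097.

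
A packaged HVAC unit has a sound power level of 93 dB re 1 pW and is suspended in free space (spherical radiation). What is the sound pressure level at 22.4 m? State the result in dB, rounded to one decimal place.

The power spreads over a sphere of area 4π·r², so L_p = L_w − 10·log₁₀(4π·r²).
4π·r² = 6305 m², 10·log₁₀ of that is 37.997 dB.
L_p = 93 − 37.997 = 55.00 dB.

55.0 dB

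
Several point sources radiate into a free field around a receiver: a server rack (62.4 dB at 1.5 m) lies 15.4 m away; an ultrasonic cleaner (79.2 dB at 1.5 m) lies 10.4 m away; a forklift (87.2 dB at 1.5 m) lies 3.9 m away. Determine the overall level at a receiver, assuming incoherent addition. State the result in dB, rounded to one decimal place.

Apply inverse-square spreading to bring every level to the receiver, then sum 10^(L/10).
server rack: 62.4 − 20·log₁₀(15.4/1.5) = 62.4 − 20.23 = 42.17 dB.
ultrasonic cleaner: 79.2 − 20·log₁₀(10.4/1.5) = 79.2 − 16.82 = 62.38 dB.
forklift: 87.2 − 20·log₁₀(3.9/1.5) = 87.2 − 8.30 = 78.90 dB.
Σ 10^(L/10) = 7.938e+07 → L_total = 10·log₁₀(7.938e+07) = 79.00 dB.

79.0 dB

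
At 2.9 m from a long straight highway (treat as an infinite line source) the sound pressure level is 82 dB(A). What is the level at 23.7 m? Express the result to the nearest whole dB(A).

Line-source attenuation: ΔL = 10·log₁₀(r₂/r₁) = 10·log₁₀(23.7/2.9) = 9.124 dB.
L₂ = 82 − 10·log₁₀(23.7/2.9) = 82 − 9.124 = 72.88 dB(A).

73 dB(A)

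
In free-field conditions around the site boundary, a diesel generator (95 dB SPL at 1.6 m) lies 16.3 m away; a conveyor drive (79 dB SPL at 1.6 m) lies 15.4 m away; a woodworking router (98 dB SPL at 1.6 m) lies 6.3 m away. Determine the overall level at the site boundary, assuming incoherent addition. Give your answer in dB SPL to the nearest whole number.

Propagate each source to the receiver with L = L_ref − 20·log₁₀(r/r_ref), then add intensities.
diesel generator: 95 − 20·log₁₀(16.3/1.6) = 95 − 20.16 = 74.84 dB SPL.
conveyor drive: 79 − 20·log₁₀(15.4/1.6) = 79 − 19.67 = 59.33 dB SPL.
woodworking router: 98 − 20·log₁₀(6.3/1.6) = 98 − 11.90 = 86.10 dB SPL.
Σ 10^(L/10) = 4.383e+08 → L_total = 10·log₁₀(4.383e+08) = 86.42 dB SPL.

86 dB SPL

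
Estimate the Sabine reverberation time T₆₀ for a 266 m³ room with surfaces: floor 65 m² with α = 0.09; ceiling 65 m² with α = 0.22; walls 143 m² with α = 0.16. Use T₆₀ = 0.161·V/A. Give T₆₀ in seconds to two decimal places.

Summing Sᵢαᵢ: 65·0.09 + 65·0.22 + 143·0.16 = 43.03 m².
T₆₀ = 0.161·V/A = 0.161·266/43.03 = 0.995 s.

1.00 s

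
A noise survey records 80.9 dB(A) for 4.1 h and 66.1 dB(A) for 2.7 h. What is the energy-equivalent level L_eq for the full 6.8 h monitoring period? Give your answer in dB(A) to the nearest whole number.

79 dB(A)

L_eq = 10·log₁₀[(1/T)·Σ tᵢ·10^(Lᵢ/10)] with T = 6.8 h.
Σ tᵢ·10^(Lᵢ/10) = 4.1·10^(80.9/10) + 2.7·10^(66.1/10) = 5.154e+08.
L_eq = 10·log₁₀(5.154e+08/6.8) = 78.80 dB(A).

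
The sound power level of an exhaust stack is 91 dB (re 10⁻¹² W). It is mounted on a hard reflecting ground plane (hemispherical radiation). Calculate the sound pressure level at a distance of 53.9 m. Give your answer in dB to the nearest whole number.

L_p = L_w − 10·log₁₀(2π·r²) with r = 53.9 m.
2π·r² = 1.825e+04 m², 10·log₁₀ of that is 42.614 dB.
L_p = 91 − 42.614 = 48.39 dB.

48 dB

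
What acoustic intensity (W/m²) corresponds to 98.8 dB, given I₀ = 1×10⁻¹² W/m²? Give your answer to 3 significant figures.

I = I₀·10^(L/10) = 10⁻¹² × 10^(98.8/10) = 10^(-2.120).

0.00759 W/m²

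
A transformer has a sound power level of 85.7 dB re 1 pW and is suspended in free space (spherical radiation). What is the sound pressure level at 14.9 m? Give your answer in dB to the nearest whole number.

The power spreads over a sphere of area 4π·r², so L_p = L_w − 10·log₁₀(4π·r²).
4π·r² = 2790 m², 10·log₁₀ of that is 34.456 dB.
L_p = 85.7 − 34.456 = 51.24 dB.

51 dB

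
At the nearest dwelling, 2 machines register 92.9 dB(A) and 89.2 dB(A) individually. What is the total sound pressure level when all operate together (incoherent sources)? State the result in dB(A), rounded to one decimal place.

For uncorrelated sources the intensities add, so convert each level to linear form, sum, and take 10·log₁₀ of the total.
Σ 10^(L/10) = 10^(92.9/10) + 10^(89.2/10) = 2.782e+09.
L_total = 10·log₁₀(2.782e+09) = 94.44 dB(A).

94.4 dB(A)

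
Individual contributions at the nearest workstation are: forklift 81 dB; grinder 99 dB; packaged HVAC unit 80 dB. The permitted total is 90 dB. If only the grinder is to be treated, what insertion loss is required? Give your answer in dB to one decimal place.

Everything except the grinder sums to 10^(81/10) + 10^(80/10) = 2.259e+08 in linear terms, 83.54 dB.
To meet 90 dB overall, the treated grinder may contribute at most 10^(90/10) − 2.259e+08 = 7.741e+08, i.e. 88.89 dB.
Required insertion loss = 99 − 88.89 = 10.11 dB.

10.1 dB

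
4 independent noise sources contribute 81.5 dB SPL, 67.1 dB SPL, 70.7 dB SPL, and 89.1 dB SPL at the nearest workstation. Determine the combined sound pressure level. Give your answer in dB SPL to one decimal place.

Incoherent sources combine by intensity addition: L_total = 10·log₁₀(Σ 10^(L_i/10)).
Σ 10^(L/10) = 10^(81.5/10) + 10^(67.1/10) + 10^(70.7/10) + 10^(89.1/10) = 9.710e+08.
L_total = 10·log₁₀(9.710e+08) = 89.87 dB SPL.

89.9 dB SPL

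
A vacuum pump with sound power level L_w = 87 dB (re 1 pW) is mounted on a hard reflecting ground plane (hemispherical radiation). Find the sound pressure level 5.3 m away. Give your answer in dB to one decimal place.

L_p = L_w − 10·log₁₀(2π·r²) with r = 5.3 m.
2π·r² = 176.5 m², 10·log₁₀ of that is 22.467 dB.
L_p = 87 − 22.467 = 64.53 dB.

64.5 dB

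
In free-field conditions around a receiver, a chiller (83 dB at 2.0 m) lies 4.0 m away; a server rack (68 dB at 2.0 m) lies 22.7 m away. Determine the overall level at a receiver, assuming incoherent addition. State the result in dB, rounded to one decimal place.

77.0 dB

Propagate each source to the receiver with L = L_ref − 20·log₁₀(r/r_ref), then add intensities.
chiller: 83 − 20·log₁₀(4.0/2.0) = 83 − 6.02 = 76.98 dB.
server rack: 68 − 20·log₁₀(22.7/2.0) = 68 − 21.10 = 46.90 dB.
Σ 10^(L/10) = 4.993e+07 → L_total = 10·log₁₀(4.993e+07) = 76.98 dB.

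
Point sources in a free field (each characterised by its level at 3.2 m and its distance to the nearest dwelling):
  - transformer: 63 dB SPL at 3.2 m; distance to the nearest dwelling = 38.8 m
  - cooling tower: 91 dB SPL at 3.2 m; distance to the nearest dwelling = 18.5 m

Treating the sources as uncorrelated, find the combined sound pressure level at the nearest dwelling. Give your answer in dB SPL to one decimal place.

Propagate each source to the receiver with L = L_ref − 20·log₁₀(r/r_ref), then add intensities.
transformer: 63 − 20·log₁₀(38.8/3.2) = 63 − 21.67 = 41.33 dB SPL.
cooling tower: 91 − 20·log₁₀(18.5/3.2) = 91 − 15.24 = 75.76 dB SPL.
Σ 10^(L/10) = 3.768e+07 → L_total = 10·log₁₀(3.768e+07) = 75.76 dB SPL.

75.8 dB SPL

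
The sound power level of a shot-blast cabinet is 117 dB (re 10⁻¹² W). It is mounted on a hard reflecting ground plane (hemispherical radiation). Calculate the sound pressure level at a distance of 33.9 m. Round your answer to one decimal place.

78.4 dB

The power spreads over a hemisphere of area 2π·r², so L_p = L_w − 10·log₁₀(2π·r²).
2π·r² = 7221 m², 10·log₁₀ of that is 38.586 dB.
L_p = 117 − 38.586 = 78.41 dB.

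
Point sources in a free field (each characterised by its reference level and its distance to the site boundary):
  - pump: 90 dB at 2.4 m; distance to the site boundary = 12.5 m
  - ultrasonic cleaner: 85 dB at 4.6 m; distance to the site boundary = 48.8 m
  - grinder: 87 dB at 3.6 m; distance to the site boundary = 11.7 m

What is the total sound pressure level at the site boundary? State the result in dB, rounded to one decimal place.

79.4 dB

First find each source's level at the receiver (point-source: −20·log₁₀(r/r_ref)), then combine on an intensity basis.
pump: 90 − 20·log₁₀(12.5/2.4) = 90 − 14.33 = 75.67 dB.
ultrasonic cleaner: 85 − 20·log₁₀(48.8/4.6) = 85 − 20.51 = 64.49 dB.
grinder: 87 − 20·log₁₀(11.7/3.6) = 87 − 10.24 = 76.76 dB.
Σ 10^(L/10) = 8.712e+07 → L_total = 10·log₁₀(8.712e+07) = 79.40 dB.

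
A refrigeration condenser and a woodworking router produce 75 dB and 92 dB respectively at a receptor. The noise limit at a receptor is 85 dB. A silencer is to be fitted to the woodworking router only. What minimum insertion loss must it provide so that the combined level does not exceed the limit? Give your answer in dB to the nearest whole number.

7 dB

The untreated sources together contribute 10^(75/10) = 3.162e+07, i.e. 75.00 dB.
To meet 85 dB overall, the treated woodworking router may contribute at most 10^(85/10) − 3.162e+07 = 2.846e+08, i.e. 84.54 dB.
Required insertion loss = 92 − 84.54 = 7.46 dB.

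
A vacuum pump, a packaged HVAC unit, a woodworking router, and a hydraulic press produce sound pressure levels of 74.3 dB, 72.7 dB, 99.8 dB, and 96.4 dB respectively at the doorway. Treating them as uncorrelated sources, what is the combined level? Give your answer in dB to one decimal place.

For uncorrelated sources the intensities add, so convert each level to linear form, sum, and take 10·log₁₀ of the total.
Σ 10^(L/10) = 10^(74.3/10) + 10^(72.7/10) + 10^(99.8/10) + 10^(96.4/10) = 1.396e+10.
L_total = 10·log₁₀(1.396e+10) = 101.45 dB.

101.4 dB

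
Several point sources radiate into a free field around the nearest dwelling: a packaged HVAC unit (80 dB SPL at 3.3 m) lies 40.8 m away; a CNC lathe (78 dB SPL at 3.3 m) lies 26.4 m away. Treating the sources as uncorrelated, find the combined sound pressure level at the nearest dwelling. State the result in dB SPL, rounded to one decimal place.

Apply inverse-square spreading to bring every level to the receiver, then sum 10^(L/10).
packaged HVAC unit: 80 − 20·log₁₀(40.8/3.3) = 80 − 21.84 = 58.16 dB SPL.
CNC lathe: 78 − 20·log₁₀(26.4/3.3) = 78 − 18.06 = 59.94 dB SPL.
Σ 10^(L/10) = 1.640e+06 → L_total = 10·log₁₀(1.640e+06) = 62.15 dB SPL.

62.1 dB SPL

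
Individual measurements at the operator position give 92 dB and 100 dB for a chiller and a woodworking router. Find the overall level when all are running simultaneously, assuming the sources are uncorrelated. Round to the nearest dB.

Incoherent sources combine by intensity addition: L_total = 10·log₁₀(Σ 10^(L_i/10)).
Σ 10^(L/10) = 10^(92/10) + 10^(100/10) = 1.158e+10.
L_total = 10·log₁₀(1.158e+10) = 100.64 dB.

101 dB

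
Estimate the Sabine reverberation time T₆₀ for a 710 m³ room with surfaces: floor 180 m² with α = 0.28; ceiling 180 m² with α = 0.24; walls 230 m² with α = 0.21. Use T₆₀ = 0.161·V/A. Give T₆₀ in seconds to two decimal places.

Summing Sᵢαᵢ: 180·0.28 + 180·0.24 + 230·0.21 = 141.90 m².
T₆₀ = 0.161 × 710 / 141.90 = 0.806 s.

0.81 s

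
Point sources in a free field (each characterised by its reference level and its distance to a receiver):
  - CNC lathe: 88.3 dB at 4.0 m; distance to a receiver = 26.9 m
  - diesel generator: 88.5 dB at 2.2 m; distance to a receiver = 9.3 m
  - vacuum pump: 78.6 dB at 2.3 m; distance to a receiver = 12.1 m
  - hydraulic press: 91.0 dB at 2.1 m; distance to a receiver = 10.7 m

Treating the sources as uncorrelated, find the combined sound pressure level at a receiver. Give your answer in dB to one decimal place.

80.2 dB

Propagate each source to the receiver with L = L_ref − 20·log₁₀(r/r_ref), then add intensities.
CNC lathe: 88.3 − 20·log₁₀(26.9/4.0) = 88.3 − 16.55 = 71.75 dB.
diesel generator: 88.5 − 20·log₁₀(9.3/2.2) = 88.5 − 12.52 = 75.98 dB.
vacuum pump: 78.6 − 20·log₁₀(12.1/2.3) = 78.6 − 14.42 = 64.18 dB.
hydraulic press: 91.0 − 20·log₁₀(10.7/2.1) = 91.0 − 14.14 = 76.86 dB.
Σ 10^(L/10) = 1.057e+08 → L_total = 10·log₁₀(1.057e+08) = 80.24 dB.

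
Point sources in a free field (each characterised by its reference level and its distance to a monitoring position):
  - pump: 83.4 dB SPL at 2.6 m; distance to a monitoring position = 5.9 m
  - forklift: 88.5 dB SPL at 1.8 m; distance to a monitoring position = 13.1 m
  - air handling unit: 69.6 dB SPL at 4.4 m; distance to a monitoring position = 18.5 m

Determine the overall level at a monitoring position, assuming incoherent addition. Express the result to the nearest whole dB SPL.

Propagate each source to the receiver with L = L_ref − 20·log₁₀(r/r_ref), then add intensities.
pump: 83.4 − 20·log₁₀(5.9/2.6) = 83.4 − 7.12 = 76.28 dB SPL.
forklift: 88.5 − 20·log₁₀(13.1/1.8) = 88.5 − 17.24 = 71.26 dB SPL.
air handling unit: 69.6 − 20·log₁₀(18.5/4.4) = 69.6 − 12.47 = 57.13 dB SPL.
Σ 10^(L/10) = 5.637e+07 → L_total = 10·log₁₀(5.637e+07) = 77.51 dB SPL.

78 dB SPL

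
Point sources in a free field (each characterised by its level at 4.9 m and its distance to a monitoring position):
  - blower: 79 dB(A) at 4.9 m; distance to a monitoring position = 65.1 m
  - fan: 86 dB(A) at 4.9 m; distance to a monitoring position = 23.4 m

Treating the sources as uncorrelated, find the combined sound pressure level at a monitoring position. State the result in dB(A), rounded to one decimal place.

Propagate each source to the receiver with L = L_ref − 20·log₁₀(r/r_ref), then add intensities.
blower: 79 − 20·log₁₀(65.1/4.9) = 79 − 22.47 = 56.53 dB(A).
fan: 86 − 20·log₁₀(23.4/4.9) = 86 − 13.58 = 72.42 dB(A).
Σ 10^(L/10) = 1.791e+07 → L_total = 10·log₁₀(1.791e+07) = 72.53 dB(A).

72.5 dB(A)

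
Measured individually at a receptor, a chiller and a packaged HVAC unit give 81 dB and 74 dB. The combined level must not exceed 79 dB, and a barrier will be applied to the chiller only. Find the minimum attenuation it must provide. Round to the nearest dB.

4 dB

Everything except the chiller sums to 10^(74/10) = 2.512e+07 in linear terms, 74.00 dB.
To meet 79 dB overall, the treated chiller may contribute at most 10^(79/10) − 2.512e+07 = 5.431e+07, i.e. 77.35 dB.
Required insertion loss = 81 − 77.35 = 3.65 dB.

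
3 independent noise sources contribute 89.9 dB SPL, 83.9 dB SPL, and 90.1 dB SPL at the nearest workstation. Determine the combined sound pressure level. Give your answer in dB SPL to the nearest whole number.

For uncorrelated sources the intensities add, so convert each level to linear form, sum, and take 10·log₁₀ of the total.
Σ 10^(L/10) = 10^(89.9/10) + 10^(83.9/10) + 10^(90.1/10) = 2.246e+09.
L_total = 10·log₁₀(2.246e+09) = 93.51 dB SPL.

94 dB SPL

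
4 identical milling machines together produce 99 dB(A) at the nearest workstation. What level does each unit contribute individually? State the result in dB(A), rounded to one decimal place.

For N identical incoherent sources L_total = L₁ + 10·log₁₀ N, so L₁ = 99 − 10·log₁₀(4) = 99 − 6.021.

93.0 dB(A)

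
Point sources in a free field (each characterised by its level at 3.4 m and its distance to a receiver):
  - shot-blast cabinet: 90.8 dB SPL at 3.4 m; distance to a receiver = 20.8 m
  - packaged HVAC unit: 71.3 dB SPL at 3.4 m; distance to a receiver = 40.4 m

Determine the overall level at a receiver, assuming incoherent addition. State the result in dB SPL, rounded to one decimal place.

Propagate each source to the receiver with L = L_ref − 20·log₁₀(r/r_ref), then add intensities.
shot-blast cabinet: 90.8 − 20·log₁₀(20.8/3.4) = 90.8 − 15.73 = 75.07 dB SPL.
packaged HVAC unit: 71.3 − 20·log₁₀(40.4/3.4) = 71.3 − 21.50 = 49.80 dB SPL.
Σ 10^(L/10) = 3.222e+07 → L_total = 10·log₁₀(3.222e+07) = 75.08 dB SPL.

75.1 dB SPL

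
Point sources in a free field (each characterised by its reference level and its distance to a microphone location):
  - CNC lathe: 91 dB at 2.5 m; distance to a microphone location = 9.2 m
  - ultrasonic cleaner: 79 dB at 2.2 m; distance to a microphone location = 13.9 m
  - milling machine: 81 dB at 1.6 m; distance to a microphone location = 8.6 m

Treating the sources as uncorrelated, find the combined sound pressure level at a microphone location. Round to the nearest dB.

80 dB

Propagate each source to the receiver with L = L_ref − 20·log₁₀(r/r_ref), then add intensities.
CNC lathe: 91 − 20·log₁₀(9.2/2.5) = 91 − 11.32 = 79.68 dB.
ultrasonic cleaner: 79 − 20·log₁₀(13.9/2.2) = 79 − 16.01 = 62.99 dB.
milling machine: 81 − 20·log₁₀(8.6/1.6) = 81 − 14.61 = 66.39 dB.
Σ 10^(L/10) = 9.931e+07 → L_total = 10·log₁₀(9.931e+07) = 79.97 dB.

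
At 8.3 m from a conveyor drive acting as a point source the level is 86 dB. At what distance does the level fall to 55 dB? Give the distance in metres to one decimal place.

294.5 m

The 31.0 dB drop corresponds to a distance ratio of 10^(31.0/20) for a point source.
r₂ = 8.3·10^((86−55)/20) = 8.3·10^(31.0/20) = 294.50 m.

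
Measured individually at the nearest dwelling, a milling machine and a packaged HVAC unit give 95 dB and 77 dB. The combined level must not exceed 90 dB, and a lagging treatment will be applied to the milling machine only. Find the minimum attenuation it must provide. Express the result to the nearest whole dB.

The untreated sources together contribute 10^(77/10) = 5.012e+07, i.e. 77.00 dB.
The limit corresponds to 10^(90/10) = 1.000e+09; subtracting the fixed part leaves 9.499e+08 for the milling machine, i.e. 89.78 dB.
So the milling machine must be reduced from 95 to 89.78 dB: IL = 5.22 dB.

5 dB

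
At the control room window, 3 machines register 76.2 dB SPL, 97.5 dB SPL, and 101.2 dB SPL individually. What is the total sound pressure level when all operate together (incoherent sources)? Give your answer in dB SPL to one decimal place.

For uncorrelated sources the intensities add, so convert each level to linear form, sum, and take 10·log₁₀ of the total.
Σ 10^(L/10) = 10^(76.2/10) + 10^(97.5/10) + 10^(101.2/10) = 1.885e+10.
L_total = 10·log₁₀(1.885e+10) = 102.75 dB SPL.

102.8 dB SPL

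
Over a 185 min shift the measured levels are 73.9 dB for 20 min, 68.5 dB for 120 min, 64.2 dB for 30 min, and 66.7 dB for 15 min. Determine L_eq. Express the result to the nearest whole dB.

L_eq = 10·log₁₀[(1/T)·Σ tᵢ·10^(Lᵢ/10)] with T = 185 min.
Σ tᵢ·10^(Lᵢ/10) = 20·10^(73.9/10) + 120·10^(68.5/10) + 30·10^(64.2/10) + 15·10^(66.7/10) = 1.490e+09.
L_eq = 10·log₁₀(1.490e+09/185) = 69.06 dB.

69 dB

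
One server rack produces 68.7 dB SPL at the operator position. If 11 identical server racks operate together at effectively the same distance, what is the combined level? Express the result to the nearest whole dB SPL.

79 dB SPL

L_total = L₁ + 10·log₁₀ N for N identical incoherent sources.
L_total = 68.7 + 10·log₁₀(11) = 68.7 + 10.414 = 79.11 dB SPL.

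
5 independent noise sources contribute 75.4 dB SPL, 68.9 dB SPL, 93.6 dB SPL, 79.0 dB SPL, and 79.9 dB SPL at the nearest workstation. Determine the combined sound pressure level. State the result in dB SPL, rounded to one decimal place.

Incoherent sources combine by intensity addition: L_total = 10·log₁₀(Σ 10^(L_i/10)).
Σ 10^(L/10) = 10^(75.4/10) + 10^(68.9/10) + 10^(93.6/10) + 10^(79.0/10) + 10^(79.9/10) = 2.510e+09.
L_total = 10·log₁₀(2.510e+09) = 94.00 dB SPL.

94.0 dB SPL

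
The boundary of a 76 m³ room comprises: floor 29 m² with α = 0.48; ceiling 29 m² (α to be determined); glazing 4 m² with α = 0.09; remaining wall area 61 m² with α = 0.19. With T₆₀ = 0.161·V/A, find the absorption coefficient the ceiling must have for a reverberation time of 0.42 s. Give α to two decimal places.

A = 0.161·V/T₆₀ = 0.161·76/0.42 = 29.13 m² sabins.
Absorption from the other surfaces = 29·0.48 + 4·0.09 + 61·0.19 = 25.87 m², so the ceiling must supply 3.26 m² over 29 m².
α = 3.26/29 = 0.113.

0.11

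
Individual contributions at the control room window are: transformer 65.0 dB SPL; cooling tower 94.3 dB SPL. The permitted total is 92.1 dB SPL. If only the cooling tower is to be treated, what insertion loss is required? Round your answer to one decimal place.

2.2 dB

Fixed contribution from the other source: Σ 10^(L/10) = 10^(65.0/10) = 3.162e+06 (65.00 dB SPL).
The limit corresponds to 10^(92.1/10) = 1.622e+09; subtracting the fixed part leaves 1.619e+09 for the cooling tower, i.e. 92.09 dB SPL.
Required insertion loss = 94.3 − 92.09 = 2.21 dB.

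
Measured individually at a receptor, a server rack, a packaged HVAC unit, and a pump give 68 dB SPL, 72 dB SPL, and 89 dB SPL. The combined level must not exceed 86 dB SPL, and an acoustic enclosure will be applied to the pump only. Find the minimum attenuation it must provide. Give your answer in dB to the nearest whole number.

The untreated sources together contribute 10^(68/10) + 10^(72/10) = 2.216e+07, i.e. 73.46 dB SPL.
The limit corresponds to 10^(86/10) = 3.981e+08; subtracting the fixed part leaves 3.759e+08 for the pump, i.e. 85.75 dB SPL.
Required insertion loss = 89 − 85.75 = 3.25 dB.

3 dB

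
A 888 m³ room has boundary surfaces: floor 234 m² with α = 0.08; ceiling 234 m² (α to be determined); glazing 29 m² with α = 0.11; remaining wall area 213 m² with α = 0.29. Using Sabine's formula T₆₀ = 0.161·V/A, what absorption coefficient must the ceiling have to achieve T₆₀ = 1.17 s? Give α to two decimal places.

0.16

Required total absorption A = 0.161·888/1.17 = 122.19 m².
Absorption from the other surfaces = 234·0.08 + 29·0.11 + 213·0.29 = 83.68 m², so the ceiling must supply 38.51 m² over 234 m².
α = 38.51/234 = 0.165.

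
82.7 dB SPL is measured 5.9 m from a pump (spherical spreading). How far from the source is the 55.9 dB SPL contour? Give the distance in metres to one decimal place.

129.1 m

Point-source spreading drops the level by 20·log₁₀(r₂/r₁); inverting, r₂/r₁ = 10^(ΔL/20).
r₂ = 5.9·10^((82.7−55.9)/20) = 5.9·10^(26.8/20) = 129.08 m.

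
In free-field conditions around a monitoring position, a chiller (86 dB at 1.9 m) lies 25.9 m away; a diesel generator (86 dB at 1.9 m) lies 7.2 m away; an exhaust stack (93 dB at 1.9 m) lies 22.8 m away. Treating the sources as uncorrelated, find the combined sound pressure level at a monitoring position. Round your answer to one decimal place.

Propagate each source to the receiver with L = L_ref − 20·log₁₀(r/r_ref), then add intensities.
chiller: 86 − 20·log₁₀(25.9/1.9) = 86 − 22.69 = 63.31 dB.
diesel generator: 86 − 20·log₁₀(7.2/1.9) = 86 − 11.57 = 74.43 dB.
exhaust stack: 93 − 20·log₁₀(22.8/1.9) = 93 − 21.58 = 71.42 dB.
Σ 10^(L/10) = 4.372e+07 → L_total = 10·log₁₀(4.372e+07) = 76.41 dB.

76.4 dB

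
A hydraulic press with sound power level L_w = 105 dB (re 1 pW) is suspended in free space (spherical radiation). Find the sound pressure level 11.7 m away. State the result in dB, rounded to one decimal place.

72.6 dB

The power spreads over a sphere of area 4π·r², so L_p = L_w − 10·log₁₀(4π·r²).
4π·r² = 1720 m², 10·log₁₀ of that is 32.356 dB.
L_p = 105 − 32.356 = 72.64 dB.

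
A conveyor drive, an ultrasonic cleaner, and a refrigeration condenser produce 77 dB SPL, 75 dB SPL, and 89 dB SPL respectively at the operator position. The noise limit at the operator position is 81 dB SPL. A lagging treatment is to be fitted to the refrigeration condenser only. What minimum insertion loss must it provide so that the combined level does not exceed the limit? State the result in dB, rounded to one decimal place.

12.6 dB

Everything except the refrigeration condenser sums to 10^(77/10) + 10^(75/10) = 8.174e+07 in linear terms, 79.12 dB SPL.
The limit corresponds to 10^(81/10) = 1.259e+08; subtracting the fixed part leaves 4.415e+07 for the refrigeration condenser, i.e. 76.45 dB SPL.
Required insertion loss = 89 − 76.45 = 12.55 dB.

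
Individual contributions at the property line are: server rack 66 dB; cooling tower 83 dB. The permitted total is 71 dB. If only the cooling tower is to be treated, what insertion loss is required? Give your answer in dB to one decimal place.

13.7 dB

Fixed contribution from the other source: Σ 10^(L/10) = 10^(66/10) = 3.981e+06 (66.00 dB).
To meet 71 dB overall, the treated cooling tower may contribute at most 10^(71/10) − 3.981e+06 = 8.608e+06, i.e. 69.35 dB.
So the cooling tower must be reduced from 83 to 69.35 dB: IL = 13.65 dB.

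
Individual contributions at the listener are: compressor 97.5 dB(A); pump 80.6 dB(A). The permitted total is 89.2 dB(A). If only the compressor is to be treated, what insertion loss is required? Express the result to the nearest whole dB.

Fixed contribution from the other source: Σ 10^(L/10) = 10^(80.6/10) = 1.148e+08 (80.60 dB(A)).
The limit corresponds to 10^(89.2/10) = 8.318e+08; subtracting the fixed part leaves 7.169e+08 for the compressor, i.e. 88.55 dB(A).
Required insertion loss = 97.5 − 88.55 = 8.95 dB.

9 dB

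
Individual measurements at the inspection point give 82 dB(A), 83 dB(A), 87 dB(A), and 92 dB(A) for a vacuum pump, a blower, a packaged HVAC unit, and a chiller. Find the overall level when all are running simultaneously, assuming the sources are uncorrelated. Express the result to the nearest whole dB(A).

For uncorrelated sources the intensities add, so convert each level to linear form, sum, and take 10·log₁₀ of the total.
Σ 10^(L/10) = 10^(82/10) + 10^(83/10) + 10^(87/10) + 10^(92/10) = 2.444e+09.
L_total = 10·log₁₀(2.444e+09) = 93.88 dB(A).

94 dB(A)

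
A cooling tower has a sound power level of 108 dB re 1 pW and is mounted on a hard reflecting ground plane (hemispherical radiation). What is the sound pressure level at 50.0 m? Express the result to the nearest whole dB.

66 dB

Free-field hemispherical radiation: L_p = L_w − 10·log₁₀(2π·r²), r = 50.0 m.
2π·r² = 1.571e+04 m², 10·log₁₀ of that is 41.961 dB.
L_p = 108 − 41.961 = 66.04 dB.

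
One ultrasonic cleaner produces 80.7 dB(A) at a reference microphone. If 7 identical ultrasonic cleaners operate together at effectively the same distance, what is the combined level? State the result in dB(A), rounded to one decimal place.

89.2 dB(A)

L_total = L₁ + 10·log₁₀ N for N identical incoherent sources.
L_total = 80.7 + 10·log₁₀(7) = 80.7 + 8.451 = 89.15 dB(A).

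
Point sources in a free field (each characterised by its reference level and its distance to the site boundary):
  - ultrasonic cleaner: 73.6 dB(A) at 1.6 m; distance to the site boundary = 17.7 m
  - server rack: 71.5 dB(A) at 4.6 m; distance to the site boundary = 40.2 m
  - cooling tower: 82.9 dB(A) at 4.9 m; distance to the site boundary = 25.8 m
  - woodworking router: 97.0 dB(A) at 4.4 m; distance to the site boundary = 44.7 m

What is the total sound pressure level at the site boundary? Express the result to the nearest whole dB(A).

77 dB(A)

Propagate each source to the receiver with L = L_ref − 20·log₁₀(r/r_ref), then add intensities.
ultrasonic cleaner: 73.6 − 20·log₁₀(17.7/1.6) = 73.6 − 20.88 = 52.72 dB(A).
server rack: 71.5 − 20·log₁₀(40.2/4.6) = 71.5 − 18.83 = 52.67 dB(A).
cooling tower: 82.9 − 20·log₁₀(25.8/4.9) = 82.9 − 14.43 = 68.47 dB(A).
woodworking router: 97.0 − 20·log₁₀(44.7/4.4) = 97.0 − 20.14 = 76.86 dB(A).
Σ 10^(L/10) = 5.597e+07 → L_total = 10·log₁₀(5.597e+07) = 77.48 dB(A).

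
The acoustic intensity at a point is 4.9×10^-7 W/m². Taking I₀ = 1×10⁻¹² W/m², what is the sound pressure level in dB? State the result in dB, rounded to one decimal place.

56.9 dB

I/I₀ = 4.9×10^-7/10⁻¹² = 4.9×10^5, and L = 10·log₁₀(I/I₀).
L = 10·(0.6902 + 5) = 56.90 dB.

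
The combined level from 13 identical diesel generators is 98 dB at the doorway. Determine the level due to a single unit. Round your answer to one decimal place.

86.9 dB

13 equal contributions raise the level by 10·log₁₀ 13 = 11.139 dB, so each unit alone gives 98 − 11.139.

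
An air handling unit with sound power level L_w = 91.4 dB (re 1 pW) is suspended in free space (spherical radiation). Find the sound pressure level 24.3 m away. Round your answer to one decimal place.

52.7 dB

The power spreads over a sphere of area 4π·r², so L_p = L_w − 10·log₁₀(4π·r²).
4π·r² = 7420 m², 10·log₁₀ of that is 38.704 dB.
L_p = 91.4 − 38.704 = 52.70 dB.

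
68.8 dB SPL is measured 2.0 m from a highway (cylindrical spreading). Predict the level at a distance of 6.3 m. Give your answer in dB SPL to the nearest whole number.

64 dB SPL

For a line source, L₂ = L₁ − 10·log₁₀(r₂/r₁).
L₂ = 68.8 − 10·log₁₀(6.3/2.0) = 68.8 − 4.983 = 63.82 dB SPL.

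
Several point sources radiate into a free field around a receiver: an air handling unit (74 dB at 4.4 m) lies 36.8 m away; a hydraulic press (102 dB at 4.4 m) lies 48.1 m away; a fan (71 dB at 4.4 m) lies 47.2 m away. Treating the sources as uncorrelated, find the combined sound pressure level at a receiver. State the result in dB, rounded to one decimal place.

81.2 dB

First find each source's level at the receiver (point-source: −20·log₁₀(r/r_ref)), then combine on an intensity basis.
air handling unit: 74 − 20·log₁₀(36.8/4.4) = 74 − 18.45 = 55.55 dB.
hydraulic press: 102 − 20·log₁₀(48.1/4.4) = 102 − 20.77 = 81.23 dB.
fan: 71 − 20·log₁₀(47.2/4.4) = 71 − 20.61 = 50.39 dB.
Σ 10^(L/10) = 1.331e+08 → L_total = 10·log₁₀(1.331e+08) = 81.24 dB.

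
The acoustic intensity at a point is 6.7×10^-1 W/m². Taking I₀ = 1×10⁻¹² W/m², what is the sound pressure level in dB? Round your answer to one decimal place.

118.3 dB

Dividing by I₀ shifts the exponent by 12: I/I₀ = 6.7×10^11.
L = 10·(0.8261 + 11) = 118.26 dB.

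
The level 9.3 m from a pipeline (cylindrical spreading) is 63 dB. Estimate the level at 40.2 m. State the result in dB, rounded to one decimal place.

Cylindrical spreading from a line source gives a 10·log₁₀(r₂/r₁) drop.
L₂ = 63 − 10·log₁₀(40.2/9.3) = 63 − 6.357 = 56.64 dB.

56.6 dB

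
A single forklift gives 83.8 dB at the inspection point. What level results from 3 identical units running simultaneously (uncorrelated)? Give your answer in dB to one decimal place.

88.6 dB

With 3 equal, uncorrelated contributions the intensity is 3× that of one unit, giving a rise of 10·log₁₀ 3.
L_total = 83.8 + 10·log₁₀(3) = 83.8 + 4.771 = 88.57 dB.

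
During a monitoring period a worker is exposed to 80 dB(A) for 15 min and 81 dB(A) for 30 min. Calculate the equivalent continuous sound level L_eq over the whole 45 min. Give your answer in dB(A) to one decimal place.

80.7 dB(A)

Weight each interval's intensity by its duration and average over T = 45 min:
Σ tᵢ·10^(Lᵢ/10) = 15·10^(80/10) + 30·10^(81/10) = 5.277e+09.
L_eq = 10·log₁₀(5.277e+09/45) = 80.69 dB(A).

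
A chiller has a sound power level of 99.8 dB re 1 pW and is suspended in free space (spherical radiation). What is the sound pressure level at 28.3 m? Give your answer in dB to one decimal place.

The power spreads over a sphere of area 4π·r², so L_p = L_w − 10·log₁₀(4π·r²).
4π·r² = 1.006e+04 m², 10·log₁₀ of that is 40.028 dB.
L_p = 99.8 − 40.028 = 59.77 dB.

59.8 dB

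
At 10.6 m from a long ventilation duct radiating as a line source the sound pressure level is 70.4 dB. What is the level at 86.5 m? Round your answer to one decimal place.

61.3 dB

Cylindrical spreading from a line source gives a 10·log₁₀(r₂/r₁) drop.
L₂ = 70.4 − 10·log₁₀(86.5/10.6) = 70.4 − 9.117 = 61.28 dB.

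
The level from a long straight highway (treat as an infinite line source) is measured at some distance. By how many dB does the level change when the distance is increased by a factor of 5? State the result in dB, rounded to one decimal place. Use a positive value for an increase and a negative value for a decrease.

With cylindrical spreading the level changes by −10·log₁₀(r₂/r₁).
ΔL = −10·log₁₀(5) = -6.99 dB.

-7.0 dB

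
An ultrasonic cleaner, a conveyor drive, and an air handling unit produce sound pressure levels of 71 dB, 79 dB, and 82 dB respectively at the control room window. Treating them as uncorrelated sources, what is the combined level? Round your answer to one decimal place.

84.0 dB

Incoherent sources combine by intensity addition: L_total = 10·log₁₀(Σ 10^(L_i/10)).
Σ 10^(L/10) = 10^(71/10) + 10^(79/10) + 10^(82/10) = 2.505e+08.
L_total = 10·log₁₀(2.505e+08) = 83.99 dB.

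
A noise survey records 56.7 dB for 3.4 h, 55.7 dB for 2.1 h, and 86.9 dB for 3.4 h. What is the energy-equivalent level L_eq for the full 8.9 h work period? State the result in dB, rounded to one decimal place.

The energy average is taken in the linear domain: L_eq = 10·log₁₀[(Σ tᵢ·10^(Lᵢ/10))/T], T = 8.9 h.
Σ tᵢ·10^(Lᵢ/10) = 3.4·10^(56.7/10) + 2.1·10^(55.7/10) + 3.4·10^(86.9/10) = 1.668e+09.
L_eq = 10·log₁₀(1.668e+09/8.9) = 82.73 dB.

82.7 dB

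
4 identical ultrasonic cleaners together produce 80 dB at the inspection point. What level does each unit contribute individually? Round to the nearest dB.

74 dB

Dividing the total intensity by 4 lowers the level by 10·log₁₀ 4 = 6.021 dB: L₁ = 80 − 6.021.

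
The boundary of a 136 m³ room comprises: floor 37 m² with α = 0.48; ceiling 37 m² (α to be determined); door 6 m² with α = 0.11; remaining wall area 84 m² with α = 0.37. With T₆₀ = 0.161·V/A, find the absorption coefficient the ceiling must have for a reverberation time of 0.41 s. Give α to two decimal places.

0.11

A = 0.161·V/T₆₀ = 0.161·136/0.41 = 53.40 m² sabins.
Absorption from the other surfaces = 37·0.48 + 6·0.11 + 84·0.37 = 49.50 m², so the ceiling must supply 3.90 m² over 37 m².
α = 3.90/37 = 0.106.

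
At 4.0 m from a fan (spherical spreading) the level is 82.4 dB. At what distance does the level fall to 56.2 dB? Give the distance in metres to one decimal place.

81.7 m

Point-source spreading drops the level by 20·log₁₀(r₂/r₁); inverting, r₂/r₁ = 10^(ΔL/20).
r₂ = 4.0·10^((82.4−56.2)/20) = 4.0·10^(26.2/20) = 81.67 m.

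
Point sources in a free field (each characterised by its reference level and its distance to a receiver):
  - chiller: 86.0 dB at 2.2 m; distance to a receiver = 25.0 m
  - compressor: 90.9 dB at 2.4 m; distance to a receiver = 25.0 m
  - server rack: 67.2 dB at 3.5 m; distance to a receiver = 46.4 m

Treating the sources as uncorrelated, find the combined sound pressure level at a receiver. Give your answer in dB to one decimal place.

Propagate each source to the receiver with L = L_ref − 20·log₁₀(r/r_ref), then add intensities.
chiller: 86.0 − 20·log₁₀(25.0/2.2) = 86.0 − 21.11 = 64.89 dB.
compressor: 90.9 − 20·log₁₀(25.0/2.4) = 90.9 − 20.35 = 70.55 dB.
server rack: 67.2 − 20·log₁₀(46.4/3.5) = 67.2 − 22.45 = 44.75 dB.
Σ 10^(L/10) = 1.445e+07 → L_total = 10·log₁₀(1.445e+07) = 71.60 dB.

71.6 dB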